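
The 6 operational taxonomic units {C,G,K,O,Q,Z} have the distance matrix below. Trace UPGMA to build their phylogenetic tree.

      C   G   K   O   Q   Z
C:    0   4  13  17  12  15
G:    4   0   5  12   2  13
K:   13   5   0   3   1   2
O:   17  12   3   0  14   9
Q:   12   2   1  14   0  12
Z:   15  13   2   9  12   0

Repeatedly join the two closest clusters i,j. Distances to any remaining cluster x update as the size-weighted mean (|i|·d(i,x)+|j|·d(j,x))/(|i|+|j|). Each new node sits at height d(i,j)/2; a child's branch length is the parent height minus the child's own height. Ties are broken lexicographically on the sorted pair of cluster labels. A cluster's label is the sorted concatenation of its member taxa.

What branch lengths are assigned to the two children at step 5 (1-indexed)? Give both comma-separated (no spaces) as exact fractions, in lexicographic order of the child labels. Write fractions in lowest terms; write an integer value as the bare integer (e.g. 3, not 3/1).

61/10,27/20

1. join K+Q (d=1) ⇒ KQ; edges |K|=1/2, |Q|=1/2
  updated: d(C,KQ)=25/2, d(G,KQ)=7/2, d(KQ,O)=17/2, d(KQ,Z)=7
2. join G+KQ (d=7/2) ⇒ GKQ; edges |G|=7/4, |KQ|=5/4
  updated: d(C,GKQ)=29/3, d(GKQ,O)=29/3, d(GKQ,Z)=9
3. join GKQ+Z (d=9) ⇒ GKQZ; edges |GKQ|=11/4, |Z|=9/2
  updated: d(C,GKQZ)=11, d(GKQZ,O)=19/2
4. join GKQZ+O (d=19/2) ⇒ GKOQZ; edges |GKQZ|=1/4, |O|=19/4
  updated: d(C,GKOQZ)=61/5
5. join C+GKOQZ (d=61/5) ⇒ CGKOQZ; edges |C|=61/10, |GKOQZ|=27/20
final tree: (C:61/10,(((G:7/4,(K:1/2,Q:1/2):5/4):11/4,Z:9/2):1/4,O:19/4):27/20)
total length: 237/10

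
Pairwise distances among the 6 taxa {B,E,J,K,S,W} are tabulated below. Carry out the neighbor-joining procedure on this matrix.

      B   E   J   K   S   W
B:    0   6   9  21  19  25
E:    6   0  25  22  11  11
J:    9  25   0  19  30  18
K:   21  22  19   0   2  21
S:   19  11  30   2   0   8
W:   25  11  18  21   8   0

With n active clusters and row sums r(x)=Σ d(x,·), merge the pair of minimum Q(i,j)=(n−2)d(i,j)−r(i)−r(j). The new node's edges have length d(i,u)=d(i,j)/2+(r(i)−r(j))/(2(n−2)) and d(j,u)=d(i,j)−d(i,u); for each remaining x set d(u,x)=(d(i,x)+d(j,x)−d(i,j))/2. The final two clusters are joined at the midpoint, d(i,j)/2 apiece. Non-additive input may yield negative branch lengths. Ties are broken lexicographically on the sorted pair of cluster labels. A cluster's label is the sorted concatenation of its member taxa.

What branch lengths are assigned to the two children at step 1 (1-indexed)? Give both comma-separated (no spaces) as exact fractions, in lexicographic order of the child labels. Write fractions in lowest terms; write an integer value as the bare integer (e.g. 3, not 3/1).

23/8,-7/8

iteration 1: select K,S (d=2, Q=-147); attach at lengths (23/8, -7/8); label the merged cluster KS
  updated: d(B,KS)=19, d(E,KS)=31/2, d(J,KS)=47/2, d(KS,W)=27/2
iteration 2: select B,J (d=9, Q=-215/2); attach at lengths (7/4, 29/4); label the merged cluster BJ
  updated: d(BJ,E)=11, d(BJ,KS)=67/4, d(BJ,W)=17
iteration 3: select BJ,E (d=11, Q=-241/4); attach at lengths (117/16, 59/16); label the merged cluster BEJ
  updated: d(BEJ,KS)=85/8, d(BEJ,W)=17/2
iteration 4: select BEJ,KS (d=85/8, Q=-261/8); attach at lengths (45/16, 125/16); label the merged cluster BEJKS
  updated: d(BEJKS,W)=91/16
iteration 5: select BEJKS,W (d=91/16); attach at lengths (91/32, 91/32); label the merged cluster BEJKSW
final tree: ((((B:7/4,J:29/4):117/16,E:59/16):45/16,(K:23/8,S:-7/8):125/16):91/32,W:91/32)
total length: 613/16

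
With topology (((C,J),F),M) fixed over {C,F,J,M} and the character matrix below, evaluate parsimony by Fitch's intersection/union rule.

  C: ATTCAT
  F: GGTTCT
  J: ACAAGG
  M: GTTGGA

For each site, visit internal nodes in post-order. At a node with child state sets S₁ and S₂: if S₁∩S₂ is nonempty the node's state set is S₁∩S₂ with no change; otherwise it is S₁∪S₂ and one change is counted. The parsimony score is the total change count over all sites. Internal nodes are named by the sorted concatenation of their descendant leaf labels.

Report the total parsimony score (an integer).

site 0, node CJ: C={A} ∩ J={A} → {A} (+0)
site 0, node CFJ: CJ={A} ∪ F={G} → {A,G} (+1)
site 0, node CFJM: CFJ={A,G} ∩ M={G} → {G} (+0)
site 1, node CJ: C={T} ∪ J={C} → {C,T} (+1)
site 1, node CFJ: CJ={C,T} ∪ F={G} → {C,G,T} (+1)
site 1, node CFJM: CFJ={C,G,T} ∩ M={T} → {T} (+0)
site 2, node CJ: C={T} ∪ J={A} → {A,T} (+1)
site 2, node CFJ: CJ={A,T} ∩ F={T} → {T} (+0)
site 2, node CFJM: CFJ={T} ∩ M={T} → {T} (+0)
site 3, node CJ: C={C} ∪ J={A} → {A,C} (+1)
site 3, node CFJ: CJ={A,C} ∪ F={T} → {A,C,T} (+1)
site 3, node CFJM: CFJ={A,C,T} ∪ M={G} → {A,C,G,T} (+1)
site 4, node CJ: C={A} ∪ J={G} → {A,G} (+1)
site 4, node CFJ: CJ={A,G} ∪ F={C} → {A,C,G} (+1)
site 4, node CFJM: CFJ={A,C,G} ∩ M={G} → {G} (+0)
site 5, node CJ: C={T} ∪ J={G} → {G,T} (+1)
site 5, node CFJ: CJ={G,T} ∩ F={T} → {T} (+0)
site 5, node CFJM: CFJ={T} ∪ M={A} → {A,T} (+1)
per-site changes: [1, 2, 1, 3, 2, 2]; total = 11

11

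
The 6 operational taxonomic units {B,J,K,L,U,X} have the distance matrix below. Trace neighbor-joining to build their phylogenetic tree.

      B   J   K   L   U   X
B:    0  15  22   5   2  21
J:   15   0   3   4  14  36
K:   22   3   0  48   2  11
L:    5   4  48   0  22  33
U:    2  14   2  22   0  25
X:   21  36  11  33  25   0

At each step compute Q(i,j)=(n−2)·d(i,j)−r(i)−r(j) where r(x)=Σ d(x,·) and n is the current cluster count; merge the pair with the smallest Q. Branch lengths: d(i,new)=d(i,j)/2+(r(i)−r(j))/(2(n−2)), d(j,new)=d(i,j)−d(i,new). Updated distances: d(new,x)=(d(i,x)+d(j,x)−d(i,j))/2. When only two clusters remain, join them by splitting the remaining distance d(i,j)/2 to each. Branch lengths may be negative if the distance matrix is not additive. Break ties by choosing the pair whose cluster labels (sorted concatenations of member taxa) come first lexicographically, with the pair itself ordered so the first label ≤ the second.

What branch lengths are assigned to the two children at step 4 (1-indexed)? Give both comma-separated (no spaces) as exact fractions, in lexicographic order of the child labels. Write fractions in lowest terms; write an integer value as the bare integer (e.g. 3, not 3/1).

step 1: merge (J,L) at d=4, Q=-168; branch lengths J→-3, L→7; new cluster JL
  updated: d(B,JL)=8, d(JL,K)=47/2, d(JL,U)=16, d(JL,X)=65/2
step 2: merge (K,X) at d=11, Q=-115; branch lengths K→1/3, X→32/3; new cluster KX
  updated: d(B,KX)=16, d(JL,KX)=45/2, d(KX,U)=8
step 3: merge (B,JL) at d=8, Q=-113/2; branch lengths B→-9/8, JL→73/8; new cluster BJL
  updated: d(BJL,KX)=61/4, d(BJL,U)=5
step 4: merge (BJL,KX) at d=61/4, Q=-113/4; branch lengths BJL→49/8, KX→73/8; new cluster BJKLX
  updated: d(BJKLX,U)=-9/8
step 5: merge (BJKLX,U) at d=-9/8; branch lengths BJKLX→-9/16, U→-9/16; new cluster BJKLUX
final tree: (((B:-9/8,(J:-3,L:7):73/8):49/8,(K:1/3,X:32/3):73/8):-9/16,U:-9/16)
total length: 297/8

49/8,73/8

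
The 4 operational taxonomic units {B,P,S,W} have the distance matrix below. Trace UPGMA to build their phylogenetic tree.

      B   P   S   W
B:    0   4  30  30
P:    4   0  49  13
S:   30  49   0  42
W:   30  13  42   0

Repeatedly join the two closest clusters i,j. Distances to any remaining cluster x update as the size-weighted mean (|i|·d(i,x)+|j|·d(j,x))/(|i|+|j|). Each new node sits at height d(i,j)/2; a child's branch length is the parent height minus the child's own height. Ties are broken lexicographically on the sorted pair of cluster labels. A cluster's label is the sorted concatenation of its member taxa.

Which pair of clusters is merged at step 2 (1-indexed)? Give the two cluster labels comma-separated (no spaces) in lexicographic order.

step 1: merge (B,P) at d=4; branch lengths B→2, P→2; new cluster BP
  updated: d(BP,S)=79/2, d(BP,W)=43/2
step 2: merge (BP,W) at d=43/2; branch lengths BP→35/4, W→43/4; new cluster BPW
  updated: d(BPW,S)=121/3
step 3: merge (BPW,S) at d=121/3; branch lengths BPW→113/12, S→121/6; new cluster BPSW
final tree: (((B:2,P:2):35/4,W:43/4):113/12,S:121/6)
total length: 637/12

BP,W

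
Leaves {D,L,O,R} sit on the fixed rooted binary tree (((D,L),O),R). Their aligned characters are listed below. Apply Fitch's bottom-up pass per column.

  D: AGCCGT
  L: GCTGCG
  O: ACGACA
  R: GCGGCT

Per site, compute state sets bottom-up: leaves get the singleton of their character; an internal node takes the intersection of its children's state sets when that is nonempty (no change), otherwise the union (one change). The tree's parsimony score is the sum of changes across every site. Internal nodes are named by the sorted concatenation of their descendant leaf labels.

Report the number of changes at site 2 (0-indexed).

2

[col 0] DL: children D:{A}, L:{G} ∪→ {A,G}; cost 1
[col 0] DLO: children DL:{A,G}, O:{A} ∩→ {A}; cost 0
[col 0] DLOR: children DLO:{A}, R:{G} ∪→ {A,G}; cost 1
[col 1] DL: children D:{G}, L:{C} ∪→ {C,G}; cost 1
[col 1] DLO: children DL:{C,G}, O:{C} ∩→ {C}; cost 0
[col 1] DLOR: children DLO:{C}, R:{C} ∩→ {C}; cost 0
[col 2] DL: children D:{C}, L:{T} ∪→ {C,T}; cost 1
[col 2] DLO: children DL:{C,T}, O:{G} ∪→ {C,G,T}; cost 1
[col 2] DLOR: children DLO:{C,G,T}, R:{G} ∩→ {G}; cost 0
[col 3] DL: children D:{C}, L:{G} ∪→ {C,G}; cost 1
[col 3] DLO: children DL:{C,G}, O:{A} ∪→ {A,C,G}; cost 1
[col 3] DLOR: children DLO:{A,C,G}, R:{G} ∩→ {G}; cost 0
[col 4] DL: children D:{G}, L:{C} ∪→ {C,G}; cost 1
[col 4] DLO: children DL:{C,G}, O:{C} ∩→ {C}; cost 0
[col 4] DLOR: children DLO:{C}, R:{C} ∩→ {C}; cost 0
[col 5] DL: children D:{T}, L:{G} ∪→ {G,T}; cost 1
[col 5] DLO: children DL:{G,T}, O:{A} ∪→ {A,G,T}; cost 1
[col 5] DLOR: children DLO:{A,G,T}, R:{T} ∩→ {T}; cost 0
per-site changes: [2, 1, 2, 2, 1, 2]; total = 10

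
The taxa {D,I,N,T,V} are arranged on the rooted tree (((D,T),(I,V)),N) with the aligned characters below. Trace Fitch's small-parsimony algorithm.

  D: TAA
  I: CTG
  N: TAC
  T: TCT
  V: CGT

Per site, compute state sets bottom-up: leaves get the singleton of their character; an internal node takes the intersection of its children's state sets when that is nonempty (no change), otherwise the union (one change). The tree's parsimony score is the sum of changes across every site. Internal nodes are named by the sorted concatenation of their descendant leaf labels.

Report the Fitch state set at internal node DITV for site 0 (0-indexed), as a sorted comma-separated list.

C,T

[col 0] DT: children D:{T}, T:{T} ∩→ {T}; cost 0
[col 0] IV: children I:{C}, V:{C} ∩→ {C}; cost 0
[col 0] DITV: children DT:{T}, IV:{C} ∪→ {C,T}; cost 1
[col 0] DINTV: children DITV:{C,T}, N:{T} ∩→ {T}; cost 0
[col 1] DT: children D:{A}, T:{C} ∪→ {A,C}; cost 1
[col 1] IV: children I:{T}, V:{G} ∪→ {G,T}; cost 1
[col 1] DITV: children DT:{A,C}, IV:{G,T} ∪→ {A,C,G,T}; cost 1
[col 1] DINTV: children DITV:{A,C,G,T}, N:{A} ∩→ {A}; cost 0
[col 2] DT: children D:{A}, T:{T} ∪→ {A,T}; cost 1
[col 2] IV: children I:{G}, V:{T} ∪→ {G,T}; cost 1
[col 2] DITV: children DT:{A,T}, IV:{G,T} ∩→ {T}; cost 0
[col 2] DINTV: children DITV:{T}, N:{C} ∪→ {C,T}; cost 1
per-site changes: [1, 3, 3]; total = 7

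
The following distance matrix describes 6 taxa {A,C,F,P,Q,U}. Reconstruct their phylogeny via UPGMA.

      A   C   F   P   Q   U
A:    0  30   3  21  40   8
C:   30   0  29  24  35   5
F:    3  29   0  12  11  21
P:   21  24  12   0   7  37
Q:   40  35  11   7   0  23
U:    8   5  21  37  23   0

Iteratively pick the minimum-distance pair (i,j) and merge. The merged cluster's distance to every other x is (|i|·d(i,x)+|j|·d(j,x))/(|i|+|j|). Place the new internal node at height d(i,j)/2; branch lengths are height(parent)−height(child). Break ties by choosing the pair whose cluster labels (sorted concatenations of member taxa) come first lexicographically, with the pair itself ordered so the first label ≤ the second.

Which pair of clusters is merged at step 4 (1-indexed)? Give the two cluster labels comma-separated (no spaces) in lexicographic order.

AF,PQ

step 1: merge (A,F) at d=3; branch lengths A→3/2, F→3/2; new cluster AF
  updated: d(AF,C)=59/2, d(AF,P)=33/2, d(AF,Q)=51/2, d(AF,U)=29/2
step 2: merge (C,U) at d=5; branch lengths C→5/2, U→5/2; new cluster CU
  updated: d(AF,CU)=22, d(CU,P)=61/2, d(CU,Q)=29
step 3: merge (P,Q) at d=7; branch lengths P→7/2, Q→7/2; new cluster PQ
  updated: d(AF,PQ)=21, d(CU,PQ)=119/4
step 4: merge (AF,PQ) at d=21; branch lengths AF→9, PQ→7; new cluster AFPQ
  updated: d(AFPQ,CU)=207/8
step 5: merge (AFPQ,CU) at d=207/8; branch lengths AFPQ→39/16, CU→167/16; new cluster ACFPQU
final tree: (((A:3/2,F:3/2):9,(P:7/2,Q:7/2):7):39/16,(C:5/2,U:5/2):167/16)
total length: 351/8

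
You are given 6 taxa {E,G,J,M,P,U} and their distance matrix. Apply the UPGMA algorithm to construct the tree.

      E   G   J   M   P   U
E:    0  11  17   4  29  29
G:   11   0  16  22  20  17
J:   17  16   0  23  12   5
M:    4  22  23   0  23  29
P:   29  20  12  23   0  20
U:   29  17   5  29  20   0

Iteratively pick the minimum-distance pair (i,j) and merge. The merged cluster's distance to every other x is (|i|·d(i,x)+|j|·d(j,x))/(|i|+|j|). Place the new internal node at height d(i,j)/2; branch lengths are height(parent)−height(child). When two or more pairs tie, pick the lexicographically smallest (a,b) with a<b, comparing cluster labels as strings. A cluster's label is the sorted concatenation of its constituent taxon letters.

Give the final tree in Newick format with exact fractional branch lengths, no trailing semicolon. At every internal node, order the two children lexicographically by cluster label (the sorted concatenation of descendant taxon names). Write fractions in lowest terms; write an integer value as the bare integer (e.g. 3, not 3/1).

(((E:2,M:2):25/4,G:33/4):109/36,((J:5/2,U:5/2):11/2,P:8):59/18)

step 1: merge (E,M) at d=4; branch lengths E→2, M→2; new cluster EM
  updated: d(EM,G)=33/2, d(EM,J)=20, d(EM,P)=26, d(EM,U)=29
step 2: merge (J,U) at d=5; branch lengths J→5/2, U→5/2; new cluster JU
  updated: d(EM,JU)=49/2, d(G,JU)=33/2, d(JU,P)=16
step 3: merge (JU,P) at d=16; branch lengths JU→11/2, P→8; new cluster JPU
  updated: d(EM,JPU)=25, d(G,JPU)=53/3
step 4: merge (EM,G) at d=33/2; branch lengths EM→25/4, G→33/4; new cluster EGM
  updated: d(EGM,JPU)=203/9
step 5: merge (EGM,JPU) at d=203/9; branch lengths EGM→109/36, JPU→59/18; new cluster EGJMPU
final tree: (((E:2,M:2):25/4,G:33/4):109/36,((J:5/2,U:5/2):11/2,P:8):59/18)
total length: 1559/36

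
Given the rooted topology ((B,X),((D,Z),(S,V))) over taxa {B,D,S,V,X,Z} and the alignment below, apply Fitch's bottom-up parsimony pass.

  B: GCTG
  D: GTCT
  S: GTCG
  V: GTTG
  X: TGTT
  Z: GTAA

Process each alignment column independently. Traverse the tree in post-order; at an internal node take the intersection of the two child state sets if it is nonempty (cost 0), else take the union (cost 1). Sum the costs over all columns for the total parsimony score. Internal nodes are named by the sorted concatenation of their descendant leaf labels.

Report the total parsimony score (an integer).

9

BX@0: {G} ∪ {T} = {G,T} (union, +1)
DZ@0: {G} ∩ {G} = {G} (intersection, +0)
SV@0: {G} ∩ {G} = {G} (intersection, +0)
DSVZ@0: {G} ∩ {G} = {G} (intersection, +0)
BDSVXZ@0: {G,T} ∩ {G} = {G} (intersection, +0)
BX@1: {C} ∪ {G} = {C,G} (union, +1)
DZ@1: {T} ∩ {T} = {T} (intersection, +0)
SV@1: {T} ∩ {T} = {T} (intersection, +0)
DSVZ@1: {T} ∩ {T} = {T} (intersection, +0)
BDSVXZ@1: {C,G} ∪ {T} = {C,G,T} (union, +1)
BX@2: {T} ∩ {T} = {T} (intersection, +0)
DZ@2: {C} ∪ {A} = {A,C} (union, +1)
SV@2: {C} ∪ {T} = {C,T} (union, +1)
DSVZ@2: {A,C} ∩ {C,T} = {C} (intersection, +0)
BDSVXZ@2: {T} ∪ {C} = {C,T} (union, +1)
BX@3: {G} ∪ {T} = {G,T} (union, +1)
DZ@3: {T} ∪ {A} = {A,T} (union, +1)
SV@3: {G} ∩ {G} = {G} (intersection, +0)
DSVZ@3: {A,T} ∪ {G} = {A,G,T} (union, +1)
BDSVXZ@3: {G,T} ∩ {A,G,T} = {G,T} (intersection, +0)
per-site changes: [1, 2, 3, 3]; total = 9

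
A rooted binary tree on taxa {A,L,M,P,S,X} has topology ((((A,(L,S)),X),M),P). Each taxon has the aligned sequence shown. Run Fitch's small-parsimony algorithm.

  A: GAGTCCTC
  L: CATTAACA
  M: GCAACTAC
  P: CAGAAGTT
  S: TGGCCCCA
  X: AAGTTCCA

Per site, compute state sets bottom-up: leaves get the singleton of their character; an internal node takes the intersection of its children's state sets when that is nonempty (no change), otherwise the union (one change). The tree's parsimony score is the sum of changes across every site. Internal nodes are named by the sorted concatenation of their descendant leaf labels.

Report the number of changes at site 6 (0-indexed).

3

site 0, node LS: L={C} ∪ S={T} → {C,T} (+1)
site 0, node ALS: A={G} ∪ LS={C,T} → {C,G,T} (+1)
site 0, node ALSX: ALS={C,G,T} ∪ X={A} → {A,C,G,T} (+1)
site 0, node ALMSX: ALSX={A,C,G,T} ∩ M={G} → {G} (+0)
site 0, node ALMPSX: ALMSX={G} ∪ P={C} → {C,G} (+1)
site 1, node LS: L={A} ∪ S={G} → {A,G} (+1)
site 1, node ALS: A={A} ∩ LS={A,G} → {A} (+0)
site 1, node ALSX: ALS={A} ∩ X={A} → {A} (+0)
site 1, node ALMSX: ALSX={A} ∪ M={C} → {A,C} (+1)
site 1, node ALMPSX: ALMSX={A,C} ∩ P={A} → {A} (+0)
site 2, node LS: L={T} ∪ S={G} → {G,T} (+1)
site 2, node ALS: A={G} ∩ LS={G,T} → {G} (+0)
site 2, node ALSX: ALS={G} ∩ X={G} → {G} (+0)
site 2, node ALMSX: ALSX={G} ∪ M={A} → {A,G} (+1)
site 2, node ALMPSX: ALMSX={A,G} ∩ P={G} → {G} (+0)
site 3, node LS: L={T} ∪ S={C} → {C,T} (+1)
site 3, node ALS: A={T} ∩ LS={C,T} → {T} (+0)
site 3, node ALSX: ALS={T} ∩ X={T} → {T} (+0)
site 3, node ALMSX: ALSX={T} ∪ M={A} → {A,T} (+1)
site 3, node ALMPSX: ALMSX={A,T} ∩ P={A} → {A} (+0)
site 4, node LS: L={A} ∪ S={C} → {A,C} (+1)
site 4, node ALS: A={C} ∩ LS={A,C} → {C} (+0)
site 4, node ALSX: ALS={C} ∪ X={T} → {C,T} (+1)
site 4, node ALMSX: ALSX={C,T} ∩ M={C} → {C} (+0)
site 4, node ALMPSX: ALMSX={C} ∪ P={A} → {A,C} (+1)
site 5, node LS: L={A} ∪ S={C} → {A,C} (+1)
site 5, node ALS: A={C} ∩ LS={A,C} → {C} (+0)
site 5, node ALSX: ALS={C} ∩ X={C} → {C} (+0)
site 5, node ALMSX: ALSX={C} ∪ M={T} → {C,T} (+1)
site 5, node ALMPSX: ALMSX={C,T} ∪ P={G} → {C,G,T} (+1)
site 6, node LS: L={C} ∩ S={C} → {C} (+0)
site 6, node ALS: A={T} ∪ LS={C} → {C,T} (+1)
site 6, node ALSX: ALS={C,T} ∩ X={C} → {C} (+0)
site 6, node ALMSX: ALSX={C} ∪ M={A} → {A,C} (+1)
site 6, node ALMPSX: ALMSX={A,C} ∪ P={T} → {A,C,T} (+1)
site 7, node LS: L={A} ∩ S={A} → {A} (+0)
site 7, node ALS: A={C} ∪ LS={A} → {A,C} (+1)
site 7, node ALSX: ALS={A,C} ∩ X={A} → {A} (+0)
site 7, node ALMSX: ALSX={A} ∪ M={C} → {A,C} (+1)
site 7, node ALMPSX: ALMSX={A,C} ∪ P={T} → {A,C,T} (+1)
per-site changes: [4, 2, 2, 2, 3, 3, 3, 3]; total = 22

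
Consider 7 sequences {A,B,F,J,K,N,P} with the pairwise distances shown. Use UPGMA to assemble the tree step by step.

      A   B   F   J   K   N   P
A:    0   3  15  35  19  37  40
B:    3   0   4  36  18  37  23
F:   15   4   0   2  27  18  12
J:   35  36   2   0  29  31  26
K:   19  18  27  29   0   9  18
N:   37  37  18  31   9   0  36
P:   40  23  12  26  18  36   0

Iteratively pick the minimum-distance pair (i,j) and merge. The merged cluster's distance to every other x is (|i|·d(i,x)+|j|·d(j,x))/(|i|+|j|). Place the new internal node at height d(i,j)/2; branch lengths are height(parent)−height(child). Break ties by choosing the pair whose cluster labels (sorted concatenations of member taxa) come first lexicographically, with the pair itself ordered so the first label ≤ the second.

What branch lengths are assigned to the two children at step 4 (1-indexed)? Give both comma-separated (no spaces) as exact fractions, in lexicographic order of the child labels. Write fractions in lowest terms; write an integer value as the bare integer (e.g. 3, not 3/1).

17/2,19/2

1. join F+J (d=2) ⇒ FJ; edges |F|=1, |J|=1
  updated: d(A,FJ)=25, d(B,FJ)=20, d(FJ,K)=28, d(FJ,N)=49/2, d(FJ,P)=19
2. join A+B (d=3) ⇒ AB; edges |A|=3/2, |B|=3/2
  updated: d(AB,FJ)=45/2, d(AB,K)=37/2, d(AB,N)=37, d(AB,P)=63/2
3. join K+N (d=9) ⇒ KN; edges |K|=9/2, |N|=9/2
  updated: d(AB,KN)=111/4, d(FJ,KN)=105/4, d(KN,P)=27
4. join FJ+P (d=19) ⇒ FJP; edges |FJ|=17/2, |P|=19/2
  updated: d(AB,FJP)=51/2, d(FJP,KN)=53/2
5. join AB+FJP (d=51/2) ⇒ ABFJP; edges |AB|=45/4, |FJP|=13/4
  updated: d(ABFJP,KN)=27
6. join ABFJP+KN (d=27) ⇒ ABFJKNP; edges |ABFJP|=3/4, |KN|=9
final tree: (((A:3/2,B:3/2):45/4,((F:1,J:1):17/2,P:19/2):13/4):3/4,(K:9/2,N:9/2):9)
total length: 225/4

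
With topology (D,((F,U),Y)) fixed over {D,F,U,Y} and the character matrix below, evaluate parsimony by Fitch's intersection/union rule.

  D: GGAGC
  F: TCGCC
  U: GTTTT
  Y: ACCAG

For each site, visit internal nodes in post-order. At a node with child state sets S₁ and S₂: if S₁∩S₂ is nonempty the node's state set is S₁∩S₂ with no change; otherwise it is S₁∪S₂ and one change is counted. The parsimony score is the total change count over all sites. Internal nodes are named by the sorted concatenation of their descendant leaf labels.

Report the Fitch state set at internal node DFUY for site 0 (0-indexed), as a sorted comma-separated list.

site 0, node FU: F={T} ∪ U={G} → {G,T} (+1)
site 0, node FUY: FU={G,T} ∪ Y={A} → {A,G,T} (+1)
site 0, node DFUY: D={G} ∩ FUY={A,G,T} → {G} (+0)
site 1, node FU: F={C} ∪ U={T} → {C,T} (+1)
site 1, node FUY: FU={C,T} ∩ Y={C} → {C} (+0)
site 1, node DFUY: D={G} ∪ FUY={C} → {C,G} (+1)
site 2, node FU: F={G} ∪ U={T} → {G,T} (+1)
site 2, node FUY: FU={G,T} ∪ Y={C} → {C,G,T} (+1)
site 2, node DFUY: D={A} ∪ FUY={C,G,T} → {A,C,G,T} (+1)
site 3, node FU: F={C} ∪ U={T} → {C,T} (+1)
site 3, node FUY: FU={C,T} ∪ Y={A} → {A,C,T} (+1)
site 3, node DFUY: D={G} ∪ FUY={A,C,T} → {A,C,G,T} (+1)
site 4, node FU: F={C} ∪ U={T} → {C,T} (+1)
site 4, node FUY: FU={C,T} ∪ Y={G} → {C,G,T} (+1)
site 4, node DFUY: D={C} ∩ FUY={C,G,T} → {C} (+0)
per-site changes: [2, 2, 3, 3, 2]; total = 12

G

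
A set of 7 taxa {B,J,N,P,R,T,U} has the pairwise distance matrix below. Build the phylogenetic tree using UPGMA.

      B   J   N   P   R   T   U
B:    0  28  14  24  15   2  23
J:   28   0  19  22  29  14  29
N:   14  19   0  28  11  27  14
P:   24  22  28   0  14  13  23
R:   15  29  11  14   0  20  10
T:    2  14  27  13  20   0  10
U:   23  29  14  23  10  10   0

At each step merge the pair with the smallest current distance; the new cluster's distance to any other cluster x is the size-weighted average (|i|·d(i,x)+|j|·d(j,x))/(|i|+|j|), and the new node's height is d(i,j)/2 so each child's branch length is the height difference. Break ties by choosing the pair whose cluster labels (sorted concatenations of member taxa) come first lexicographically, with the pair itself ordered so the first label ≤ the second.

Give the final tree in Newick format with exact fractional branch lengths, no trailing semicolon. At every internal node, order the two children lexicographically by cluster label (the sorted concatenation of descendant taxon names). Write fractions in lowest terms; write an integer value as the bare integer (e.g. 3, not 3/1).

((((B:1,T:1):97/12,(N:25/4,(R:5,U:5):5/4):17/6):67/60,P:51/5):31/20,J:47/4)

step 1: merge (B,T) at d=2; branch lengths B→1, T→1; new cluster BT
  updated: d(BT,J)=21, d(BT,N)=41/2, d(BT,P)=37/2, d(BT,R)=35/2, d(BT,U)=33/2
step 2: merge (R,U) at d=10; branch lengths R→5, U→5; new cluster RU
  updated: d(BT,RU)=17, d(J,RU)=29, d(N,RU)=25/2, d(P,RU)=37/2
step 3: merge (N,RU) at d=25/2; branch lengths N→25/4, RU→5/4; new cluster NRU
  updated: d(BT,NRU)=109/6, d(J,NRU)=77/3, d(NRU,P)=65/3
step 4: merge (BT,NRU) at d=109/6; branch lengths BT→97/12, NRU→17/6; new cluster BNRTU
  updated: d(BNRTU,J)=119/5, d(BNRTU,P)=102/5
step 5: merge (BNRTU,P) at d=102/5; branch lengths BNRTU→67/60, P→51/5; new cluster BNPRTU
  updated: d(BNPRTU,J)=47/2
step 6: merge (BNPRTU,J) at d=47/2; branch lengths BNPRTU→31/20, J→47/4; new cluster BJNPRTU
final tree: ((((B:1,T:1):97/12,(N:25/4,(R:5,U:5):5/4):17/6):67/60,P:51/5):31/20,J:47/4)
total length: 1651/30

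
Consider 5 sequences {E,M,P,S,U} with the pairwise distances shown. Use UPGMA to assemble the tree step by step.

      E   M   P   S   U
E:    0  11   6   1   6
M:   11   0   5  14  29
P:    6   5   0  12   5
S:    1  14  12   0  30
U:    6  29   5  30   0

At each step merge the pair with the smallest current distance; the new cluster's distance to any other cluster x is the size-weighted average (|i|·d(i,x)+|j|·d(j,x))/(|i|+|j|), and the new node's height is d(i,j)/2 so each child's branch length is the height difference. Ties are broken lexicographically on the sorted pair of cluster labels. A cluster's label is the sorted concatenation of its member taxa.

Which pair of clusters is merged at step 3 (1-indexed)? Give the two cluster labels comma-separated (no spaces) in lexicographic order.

iteration 1: select E,S (d=1); attach at lengths (1/2, 1/2); label the merged cluster ES
  updated: d(ES,M)=25/2, d(ES,P)=9, d(ES,U)=18
iteration 2: select M,P (d=5); attach at lengths (5/2, 5/2); label the merged cluster MP
  updated: d(ES,MP)=43/4, d(MP,U)=17
iteration 3: select ES,MP (d=43/4); attach at lengths (39/8, 23/8); label the merged cluster EMPS
  updated: d(EMPS,U)=35/2
iteration 4: select EMPS,U (d=35/2); attach at lengths (27/8, 35/4); label the merged cluster EMPSU
final tree: (((E:1/2,S:1/2):39/8,(M:5/2,P:5/2):23/8):27/8,U:35/4)
total length: 207/8

ES,MP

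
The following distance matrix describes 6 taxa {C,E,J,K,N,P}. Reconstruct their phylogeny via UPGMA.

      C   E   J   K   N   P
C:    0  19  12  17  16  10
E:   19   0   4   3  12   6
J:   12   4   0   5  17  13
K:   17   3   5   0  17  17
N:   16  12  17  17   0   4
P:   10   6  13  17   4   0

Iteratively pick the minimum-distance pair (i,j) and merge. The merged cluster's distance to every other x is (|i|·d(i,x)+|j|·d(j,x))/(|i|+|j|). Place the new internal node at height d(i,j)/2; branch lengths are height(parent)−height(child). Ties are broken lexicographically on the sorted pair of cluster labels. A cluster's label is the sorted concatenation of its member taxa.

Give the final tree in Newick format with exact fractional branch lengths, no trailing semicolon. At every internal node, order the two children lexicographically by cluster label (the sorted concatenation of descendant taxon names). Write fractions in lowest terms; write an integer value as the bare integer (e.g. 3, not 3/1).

step 1: merge (E,K) at d=3; branch lengths E→3/2, K→3/2; new cluster EK
  updated: d(C,EK)=18, d(EK,J)=9/2, d(EK,N)=29/2, d(EK,P)=23/2
step 2: merge (N,P) at d=4; branch lengths N→2, P→2; new cluster NP
  updated: d(C,NP)=13, d(EK,NP)=13, d(J,NP)=15
step 3: merge (EK,J) at d=9/2; branch lengths EK→3/4, J→9/4; new cluster EJK
  updated: d(C,EJK)=16, d(EJK,NP)=41/3
step 4: merge (C,NP) at d=13; branch lengths C→13/2, NP→9/2; new cluster CNP
  updated: d(CNP,EJK)=130/9
step 5: merge (CNP,EJK) at d=130/9; branch lengths CNP→13/18, EJK→179/36; new cluster CEJKNP
final tree: ((C:13/2,(N:2,P:2):9/2):13/18,((E:3/2,K:3/2):3/4,J:9/4):179/36)
total length: 961/36

((C:13/2,(N:2,P:2):9/2):13/18,((E:3/2,K:3/2):3/4,J:9/4):179/36)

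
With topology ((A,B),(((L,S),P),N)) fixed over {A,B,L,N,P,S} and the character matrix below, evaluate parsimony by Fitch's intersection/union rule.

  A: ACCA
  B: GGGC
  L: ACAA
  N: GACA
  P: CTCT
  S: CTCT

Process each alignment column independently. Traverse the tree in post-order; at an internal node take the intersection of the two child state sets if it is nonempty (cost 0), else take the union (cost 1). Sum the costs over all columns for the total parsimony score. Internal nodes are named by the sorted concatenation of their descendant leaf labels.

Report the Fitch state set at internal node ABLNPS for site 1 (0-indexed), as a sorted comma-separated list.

A,C,G,T

[col 0] AB: children A:{A}, B:{G} ∪→ {A,G}; cost 1
[col 0] LS: children L:{A}, S:{C} ∪→ {A,C}; cost 1
[col 0] LPS: children LS:{A,C}, P:{C} ∩→ {C}; cost 0
[col 0] LNPS: children LPS:{C}, N:{G} ∪→ {C,G}; cost 1
[col 0] ABLNPS: children AB:{A,G}, LNPS:{C,G} ∩→ {G}; cost 0
[col 1] AB: children A:{C}, B:{G} ∪→ {C,G}; cost 1
[col 1] LS: children L:{C}, S:{T} ∪→ {C,T}; cost 1
[col 1] LPS: children LS:{C,T}, P:{T} ∩→ {T}; cost 0
[col 1] LNPS: children LPS:{T}, N:{A} ∪→ {A,T}; cost 1
[col 1] ABLNPS: children AB:{C,G}, LNPS:{A,T} ∪→ {A,C,G,T}; cost 1
[col 2] AB: children A:{C}, B:{G} ∪→ {C,G}; cost 1
[col 2] LS: children L:{A}, S:{C} ∪→ {A,C}; cost 1
[col 2] LPS: children LS:{A,C}, P:{C} ∩→ {C}; cost 0
[col 2] LNPS: children LPS:{C}, N:{C} ∩→ {C}; cost 0
[col 2] ABLNPS: children AB:{C,G}, LNPS:{C} ∩→ {C}; cost 0
[col 3] AB: children A:{A}, B:{C} ∪→ {A,C}; cost 1
[col 3] LS: children L:{A}, S:{T} ∪→ {A,T}; cost 1
[col 3] LPS: children LS:{A,T}, P:{T} ∩→ {T}; cost 0
[col 3] LNPS: children LPS:{T}, N:{A} ∪→ {A,T}; cost 1
[col 3] ABLNPS: children AB:{A,C}, LNPS:{A,T} ∩→ {A}; cost 0
per-site changes: [3, 4, 2, 3]; total = 12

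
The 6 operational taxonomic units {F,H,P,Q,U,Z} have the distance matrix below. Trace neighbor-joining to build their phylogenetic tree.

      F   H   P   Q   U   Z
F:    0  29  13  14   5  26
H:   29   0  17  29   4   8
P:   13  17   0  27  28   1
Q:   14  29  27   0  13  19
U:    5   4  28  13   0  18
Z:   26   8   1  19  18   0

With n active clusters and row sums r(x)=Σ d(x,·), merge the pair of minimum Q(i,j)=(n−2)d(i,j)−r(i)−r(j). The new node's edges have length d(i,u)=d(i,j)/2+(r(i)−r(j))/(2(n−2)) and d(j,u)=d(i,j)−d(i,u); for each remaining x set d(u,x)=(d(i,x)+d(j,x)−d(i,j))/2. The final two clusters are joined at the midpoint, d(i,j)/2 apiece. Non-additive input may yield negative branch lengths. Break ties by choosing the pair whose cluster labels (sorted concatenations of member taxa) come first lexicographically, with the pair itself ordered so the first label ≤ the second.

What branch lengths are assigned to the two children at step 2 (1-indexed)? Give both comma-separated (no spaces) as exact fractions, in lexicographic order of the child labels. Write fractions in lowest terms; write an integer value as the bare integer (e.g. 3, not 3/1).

17/3,19/3

step 1: merge (P,Z) at d=1, Q=-154; branch lengths P→9/4, Z→-5/4; new cluster PZ
  updated: d(F,PZ)=19, d(H,PZ)=12, d(PZ,Q)=45/2, d(PZ,U)=45/2
step 2: merge (H,PZ) at d=12, Q=-114; branch lengths H→17/3, PZ→19/3; new cluster HPZ
  updated: d(F,HPZ)=18, d(HPZ,Q)=79/4, d(HPZ,U)=29/4
step 3: merge (F,Q) at d=14, Q=-223/4; branch lengths F→73/16, Q→151/16; new cluster FQ
  updated: d(FQ,HPZ)=95/8, d(FQ,U)=2
step 4: merge (FQ,HPZ) at d=95/8, Q=-169/8; branch lengths FQ→53/16, HPZ→137/16; new cluster FHPQZ
  updated: d(FHPQZ,U)=-21/16
step 5: merge (FHPQZ,U) at d=-21/16; branch lengths FHPQZ→-21/32, U→-21/32; new cluster FHPQUZ
final tree: (((F:73/16,Q:151/16):53/16,(H:17/3,(P:9/4,Z:-5/4):19/3):137/16):-21/32,U:-21/32)
total length: 601/16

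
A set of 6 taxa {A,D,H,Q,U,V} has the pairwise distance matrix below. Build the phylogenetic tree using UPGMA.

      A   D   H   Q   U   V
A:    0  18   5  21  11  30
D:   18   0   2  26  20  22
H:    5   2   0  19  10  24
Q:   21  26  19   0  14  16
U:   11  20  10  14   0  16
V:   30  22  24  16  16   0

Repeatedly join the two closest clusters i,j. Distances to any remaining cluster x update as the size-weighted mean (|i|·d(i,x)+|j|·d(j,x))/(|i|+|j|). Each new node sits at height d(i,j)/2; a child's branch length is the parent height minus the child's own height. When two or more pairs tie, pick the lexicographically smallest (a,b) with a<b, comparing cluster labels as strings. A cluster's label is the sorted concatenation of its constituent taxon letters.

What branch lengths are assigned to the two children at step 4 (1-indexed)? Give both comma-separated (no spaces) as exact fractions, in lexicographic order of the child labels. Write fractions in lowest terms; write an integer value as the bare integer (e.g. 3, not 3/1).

8,8

iteration 1: select D,H (d=2); attach at lengths (1, 1); label the merged cluster DH
  updated: d(A,DH)=23/2, d(DH,Q)=45/2, d(DH,U)=15, d(DH,V)=23
iteration 2: select A,U (d=11); attach at lengths (11/2, 11/2); label the merged cluster AU
  updated: d(AU,DH)=53/4, d(AU,Q)=35/2, d(AU,V)=23
iteration 3: select AU,DH (d=53/4); attach at lengths (9/8, 45/8); label the merged cluster ADHU
  updated: d(ADHU,Q)=20, d(ADHU,V)=23
iteration 4: select Q,V (d=16); attach at lengths (8, 8); label the merged cluster QV
  updated: d(ADHU,QV)=43/2
iteration 5: select ADHU,QV (d=43/2); attach at lengths (33/8, 11/4); label the merged cluster ADHQUV
final tree: (((A:11/2,U:11/2):9/8,(D:1,H:1):45/8):33/8,(Q:8,V:8):11/4)
total length: 341/8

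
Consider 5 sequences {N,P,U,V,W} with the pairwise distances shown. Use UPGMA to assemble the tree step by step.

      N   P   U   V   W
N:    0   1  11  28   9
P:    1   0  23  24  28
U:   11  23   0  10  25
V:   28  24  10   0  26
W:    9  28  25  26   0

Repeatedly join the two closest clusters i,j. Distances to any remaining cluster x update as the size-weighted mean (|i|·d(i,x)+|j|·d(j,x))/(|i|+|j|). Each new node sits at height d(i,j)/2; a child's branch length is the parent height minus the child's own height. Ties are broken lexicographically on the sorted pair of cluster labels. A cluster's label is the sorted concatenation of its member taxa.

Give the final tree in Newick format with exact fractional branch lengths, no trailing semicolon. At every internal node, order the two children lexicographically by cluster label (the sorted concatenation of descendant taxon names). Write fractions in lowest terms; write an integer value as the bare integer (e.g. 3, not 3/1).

step 1: merge (N,P) at d=1; branch lengths N→1/2, P→1/2; new cluster NP
  updated: d(NP,U)=17, d(NP,V)=26, d(NP,W)=37/2
step 2: merge (U,V) at d=10; branch lengths U→5, V→5; new cluster UV
  updated: d(NP,UV)=43/2, d(UV,W)=51/2
step 3: merge (NP,W) at d=37/2; branch lengths NP→35/4, W→37/4; new cluster NPW
  updated: d(NPW,UV)=137/6
step 4: merge (NPW,UV) at d=137/6; branch lengths NPW→13/6, UV→77/12; new cluster NPUVW
final tree: (((N:1/2,P:1/2):35/4,W:37/4):13/6,(U:5,V:5):77/12)
total length: 451/12

(((N:1/2,P:1/2):35/4,W:37/4):13/6,(U:5,V:5):77/12)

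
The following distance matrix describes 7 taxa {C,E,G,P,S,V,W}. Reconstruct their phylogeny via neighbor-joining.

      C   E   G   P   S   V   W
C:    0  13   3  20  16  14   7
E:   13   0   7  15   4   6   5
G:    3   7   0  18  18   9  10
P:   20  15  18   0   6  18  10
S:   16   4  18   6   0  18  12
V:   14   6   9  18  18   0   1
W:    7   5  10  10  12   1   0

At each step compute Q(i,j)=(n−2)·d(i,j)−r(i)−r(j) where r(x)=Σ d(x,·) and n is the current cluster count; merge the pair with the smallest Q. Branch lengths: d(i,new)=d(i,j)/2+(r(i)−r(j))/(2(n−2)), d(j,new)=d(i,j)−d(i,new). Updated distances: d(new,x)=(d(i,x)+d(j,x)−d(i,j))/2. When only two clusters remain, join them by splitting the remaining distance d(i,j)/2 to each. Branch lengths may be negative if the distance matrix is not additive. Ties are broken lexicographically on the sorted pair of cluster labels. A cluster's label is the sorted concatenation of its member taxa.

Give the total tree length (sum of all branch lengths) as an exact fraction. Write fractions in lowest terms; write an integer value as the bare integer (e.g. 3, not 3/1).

107/4

1. join P+S (d=6, Q=-131) ⇒ PS; edges |P|=43/10, |S|=17/10
  updated: d(C,PS)=15, d(E,PS)=13/2, d(G,PS)=15, d(PS,V)=15, d(PS,W)=8
2. join C+G (d=3, Q=-84) ⇒ CG; edges |C|=5/2, |G|=1/2
  updated: d(CG,E)=17/2, d(CG,PS)=27/2, d(CG,V)=10, d(CG,W)=7
3. join V+W (d=1, Q=-50) ⇒ VW; edges |V|=7/3, |W|=-4/3
  updated: d(CG,VW)=8, d(E,VW)=5, d(PS,VW)=11
4. join CG+VW (d=8, Q=-38) ⇒ CGVW; edges |CG|=11/2, |VW|=5/2
  updated: d(CGVW,E)=11/4, d(CGVW,PS)=33/4
5. join CGVW+E (d=11/4, Q=-35/2) ⇒ CEGVW; edges |CGVW|=9/4, |E|=1/2
  updated: d(CEGVW,PS)=6
6. join CEGVW+PS (d=6) ⇒ CEGPSVW; edges |CEGVW|=3, |PS|=3
final tree: ((((C:5/2,G:1/2):11/2,(V:7/3,W:-4/3):5/2):9/4,E:1/2):3,(P:43/10,S:17/10):3)
total length: 107/4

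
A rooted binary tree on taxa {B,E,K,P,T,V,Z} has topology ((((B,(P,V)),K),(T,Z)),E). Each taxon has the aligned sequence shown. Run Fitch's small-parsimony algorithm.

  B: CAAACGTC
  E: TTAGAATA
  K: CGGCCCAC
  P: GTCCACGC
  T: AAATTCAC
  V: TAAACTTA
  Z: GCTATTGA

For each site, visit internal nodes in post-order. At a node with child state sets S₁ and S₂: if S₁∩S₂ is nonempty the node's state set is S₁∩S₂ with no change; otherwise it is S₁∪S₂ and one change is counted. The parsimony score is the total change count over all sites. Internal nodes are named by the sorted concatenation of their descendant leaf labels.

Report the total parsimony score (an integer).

30

site 0, node PV: P={G} ∪ V={T} → {G,T} (+1)
site 0, node BPV: B={C} ∪ PV={G,T} → {C,G,T} (+1)
site 0, node BKPV: BPV={C,G,T} ∩ K={C} → {C} (+0)
site 0, node TZ: T={A} ∪ Z={G} → {A,G} (+1)
site 0, node BKPTVZ: BKPV={C} ∪ TZ={A,G} → {A,C,G} (+1)
site 0, node BEKPTVZ: BKPTVZ={A,C,G} ∪ E={T} → {A,C,G,T} (+1)
site 1, node PV: P={T} ∪ V={A} → {A,T} (+1)
site 1, node BPV: B={A} ∩ PV={A,T} → {A} (+0)
site 1, node BKPV: BPV={A} ∪ K={G} → {A,G} (+1)
site 1, node TZ: T={A} ∪ Z={C} → {A,C} (+1)
site 1, node BKPTVZ: BKPV={A,G} ∩ TZ={A,C} → {A} (+0)
site 1, node BEKPTVZ: BKPTVZ={A} ∪ E={T} → {A,T} (+1)
site 2, node PV: P={C} ∪ V={A} → {A,C} (+1)
site 2, node BPV: B={A} ∩ PV={A,C} → {A} (+0)
site 2, node BKPV: BPV={A} ∪ K={G} → {A,G} (+1)
site 2, node TZ: T={A} ∪ Z={T} → {A,T} (+1)
site 2, node BKPTVZ: BKPV={A,G} ∩ TZ={A,T} → {A} (+0)
site 2, node BEKPTVZ: BKPTVZ={A} ∩ E={A} → {A} (+0)
site 3, node PV: P={C} ∪ V={A} → {A,C} (+1)
site 3, node BPV: B={A} ∩ PV={A,C} → {A} (+0)
site 3, node BKPV: BPV={A} ∪ K={C} → {A,C} (+1)
site 3, node TZ: T={T} ∪ Z={A} → {A,T} (+1)
site 3, node BKPTVZ: BKPV={A,C} ∩ TZ={A,T} → {A} (+0)
site 3, node BEKPTVZ: BKPTVZ={A} ∪ E={G} → {A,G} (+1)
site 4, node PV: P={A} ∪ V={C} → {A,C} (+1)
site 4, node BPV: B={C} ∩ PV={A,C} → {C} (+0)
site 4, node BKPV: BPV={C} ∩ K={C} → {C} (+0)
site 4, node TZ: T={T} ∩ Z={T} → {T} (+0)
site 4, node BKPTVZ: BKPV={C} ∪ TZ={T} → {C,T} (+1)
site 4, node BEKPTVZ: BKPTVZ={C,T} ∪ E={A} → {A,C,T} (+1)
site 5, node PV: P={C} ∪ V={T} → {C,T} (+1)
site 5, node BPV: B={G} ∪ PV={C,T} → {C,G,T} (+1)
site 5, node BKPV: BPV={C,G,T} ∩ K={C} → {C} (+0)
site 5, node TZ: T={C} ∪ Z={T} → {C,T} (+1)
site 5, node BKPTVZ: BKPV={C} ∩ TZ={C,T} → {C} (+0)
site 5, node BEKPTVZ: BKPTVZ={C} ∪ E={A} → {A,C} (+1)
site 6, node PV: P={G} ∪ V={T} → {G,T} (+1)
site 6, node BPV: B={T} ∩ PV={G,T} → {T} (+0)
site 6, node BKPV: BPV={T} ∪ K={A} → {A,T} (+1)
site 6, node TZ: T={A} ∪ Z={G} → {A,G} (+1)
site 6, node BKPTVZ: BKPV={A,T} ∩ TZ={A,G} → {A} (+0)
site 6, node BEKPTVZ: BKPTVZ={A} ∪ E={T} → {A,T} (+1)
site 7, node PV: P={C} ∪ V={A} → {A,C} (+1)
site 7, node BPV: B={C} ∩ PV={A,C} → {C} (+0)
site 7, node BKPV: BPV={C} ∩ K={C} → {C} (+0)
site 7, node TZ: T={C} ∪ Z={A} → {A,C} (+1)
site 7, node BKPTVZ: BKPV={C} ∩ TZ={A,C} → {C} (+0)
site 7, node BEKPTVZ: BKPTVZ={C} ∪ E={A} → {A,C} (+1)
per-site changes: [5, 4, 3, 4, 3, 4, 4, 3]; total = 30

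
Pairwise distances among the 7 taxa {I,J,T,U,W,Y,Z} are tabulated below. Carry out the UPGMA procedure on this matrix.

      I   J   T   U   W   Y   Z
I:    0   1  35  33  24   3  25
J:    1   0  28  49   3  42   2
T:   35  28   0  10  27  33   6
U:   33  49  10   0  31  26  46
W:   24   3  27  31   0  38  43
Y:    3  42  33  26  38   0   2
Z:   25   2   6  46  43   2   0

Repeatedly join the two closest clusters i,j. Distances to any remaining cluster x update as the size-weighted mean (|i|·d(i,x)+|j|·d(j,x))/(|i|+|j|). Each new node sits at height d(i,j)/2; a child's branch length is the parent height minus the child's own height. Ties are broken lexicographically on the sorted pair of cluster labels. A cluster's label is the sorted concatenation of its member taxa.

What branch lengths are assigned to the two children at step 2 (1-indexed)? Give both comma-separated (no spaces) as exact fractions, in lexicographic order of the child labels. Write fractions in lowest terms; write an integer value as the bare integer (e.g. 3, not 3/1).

iteration 1: select I,J (d=1); attach at lengths (1/2, 1/2); label the merged cluster IJ
  updated: d(IJ,T)=63/2, d(IJ,U)=41, d(IJ,W)=27/2, d(IJ,Y)=45/2, d(IJ,Z)=27/2
iteration 2: select Y,Z (d=2); attach at lengths (1, 1); label the merged cluster YZ
  updated: d(IJ,YZ)=18, d(T,YZ)=39/2, d(U,YZ)=36, d(W,YZ)=81/2
iteration 3: select T,U (d=10); attach at lengths (5, 5); label the merged cluster TU
  updated: d(IJ,TU)=145/4, d(TU,W)=29, d(TU,YZ)=111/4
iteration 4: select IJ,W (d=27/2); attach at lengths (25/4, 27/4); label the merged cluster IJW
  updated: d(IJW,TU)=203/6, d(IJW,YZ)=51/2
iteration 5: select IJW,YZ (d=51/2); attach at lengths (6, 47/4); label the merged cluster IJWYZ
  updated: d(IJWYZ,TU)=157/5
iteration 6: select IJWYZ,TU (d=157/5); attach at lengths (59/20, 107/10); label the merged cluster IJTUWYZ
final tree: ((((I:1/2,J:1/2):25/4,W:27/4):6,(Y:1,Z:1):47/4):59/20,(T:5,U:5):107/10)
total length: 287/5

1,1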